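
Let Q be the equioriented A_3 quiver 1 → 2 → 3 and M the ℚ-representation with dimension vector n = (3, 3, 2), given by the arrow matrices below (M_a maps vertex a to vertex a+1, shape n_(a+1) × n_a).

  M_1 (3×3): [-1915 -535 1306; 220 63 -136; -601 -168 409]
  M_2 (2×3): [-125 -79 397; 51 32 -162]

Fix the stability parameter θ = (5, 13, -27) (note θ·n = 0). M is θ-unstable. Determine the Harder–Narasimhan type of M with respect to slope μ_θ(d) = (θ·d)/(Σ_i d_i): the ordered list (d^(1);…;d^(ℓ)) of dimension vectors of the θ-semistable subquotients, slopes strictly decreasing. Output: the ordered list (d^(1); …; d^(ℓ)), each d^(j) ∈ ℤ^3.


Barcode: M ≅ I[1,2], I[1,3]^2. HN layers by μ_θ (3 steps, strictly decreasing):
  μ^(1)=13; μ^(2)=5; μ^(3)=-3

((0, 1, 0); (1, 0, 0); (2, 2, 2))


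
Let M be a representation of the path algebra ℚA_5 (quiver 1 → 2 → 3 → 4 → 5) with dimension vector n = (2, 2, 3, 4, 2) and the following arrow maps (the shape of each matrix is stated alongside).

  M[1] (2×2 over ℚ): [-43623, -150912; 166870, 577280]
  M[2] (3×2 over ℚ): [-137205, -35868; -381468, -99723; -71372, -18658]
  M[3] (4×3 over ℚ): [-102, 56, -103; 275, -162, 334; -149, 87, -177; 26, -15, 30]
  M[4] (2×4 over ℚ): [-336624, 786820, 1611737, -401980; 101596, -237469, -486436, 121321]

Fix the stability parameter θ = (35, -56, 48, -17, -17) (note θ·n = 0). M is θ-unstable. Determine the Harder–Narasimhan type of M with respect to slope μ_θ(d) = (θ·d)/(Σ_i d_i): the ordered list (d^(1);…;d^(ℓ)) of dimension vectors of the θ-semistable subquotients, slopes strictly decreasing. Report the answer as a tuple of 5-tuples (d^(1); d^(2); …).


Interval decomposition of M: I[1,1], I[1,5], I[2,5], I[3,4], I[4,4].
HN type (ℓ=6): μ^(1)=35; μ^(2)=31/2; μ^(3)=14/3; μ^(4)=-21/2; μ^(5)=-17; μ^(6)=-56

((1, 0, 0, 0, 0); (0, 0, 1, 1, 0); (0, 0, 2, 2, 2); (1, 1, 0, 0, 0); (0, 0, 0, 1, 0); (0, 1, 0, 0, 0))


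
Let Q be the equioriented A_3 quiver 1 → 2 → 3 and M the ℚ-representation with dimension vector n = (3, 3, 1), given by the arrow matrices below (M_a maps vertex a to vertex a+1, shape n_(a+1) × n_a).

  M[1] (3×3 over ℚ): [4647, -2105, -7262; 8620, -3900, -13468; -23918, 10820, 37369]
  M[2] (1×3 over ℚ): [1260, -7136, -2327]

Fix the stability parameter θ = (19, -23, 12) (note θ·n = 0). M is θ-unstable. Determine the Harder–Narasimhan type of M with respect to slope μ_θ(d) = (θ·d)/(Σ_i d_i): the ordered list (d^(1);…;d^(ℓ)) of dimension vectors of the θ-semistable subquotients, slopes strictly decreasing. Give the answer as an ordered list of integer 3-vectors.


Interval decomposition of M: I[1,1], I[1,2], I[1,3], I[2,2].
HN type (ℓ=4): μ^(1)=19; μ^(2)=12; μ^(3)=-2; μ^(4)=-23

((1, 0, 0); (0, 0, 1); (2, 2, 0); (0, 1, 0))


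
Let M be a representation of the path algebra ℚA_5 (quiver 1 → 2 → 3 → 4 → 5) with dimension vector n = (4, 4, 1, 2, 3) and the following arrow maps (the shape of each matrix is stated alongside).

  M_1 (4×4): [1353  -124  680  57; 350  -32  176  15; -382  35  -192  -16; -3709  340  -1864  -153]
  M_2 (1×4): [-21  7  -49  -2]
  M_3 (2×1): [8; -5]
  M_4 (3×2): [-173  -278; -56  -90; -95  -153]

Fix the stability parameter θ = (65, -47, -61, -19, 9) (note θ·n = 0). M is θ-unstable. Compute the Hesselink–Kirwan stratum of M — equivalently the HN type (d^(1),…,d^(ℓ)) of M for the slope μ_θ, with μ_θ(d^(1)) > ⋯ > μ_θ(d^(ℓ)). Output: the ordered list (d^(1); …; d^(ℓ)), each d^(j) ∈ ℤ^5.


Barcode: M ≅ I[1,1], I[1,2]^2, I[1,5], I[2,2], I[4,5], I[5,5]. HN layers by μ_θ (5 steps, strictly decreasing):
  μ^(1)=65; μ^(2)=9; μ^(3)=-31/2; μ^(4)=-19; μ^(5)=-47

((1, 0, 0, 0, 0); (2, 2, 0, 0, 3); (1, 1, 1, 1, 0); (0, 0, 0, 1, 0); (0, 1, 0, 0, 0))


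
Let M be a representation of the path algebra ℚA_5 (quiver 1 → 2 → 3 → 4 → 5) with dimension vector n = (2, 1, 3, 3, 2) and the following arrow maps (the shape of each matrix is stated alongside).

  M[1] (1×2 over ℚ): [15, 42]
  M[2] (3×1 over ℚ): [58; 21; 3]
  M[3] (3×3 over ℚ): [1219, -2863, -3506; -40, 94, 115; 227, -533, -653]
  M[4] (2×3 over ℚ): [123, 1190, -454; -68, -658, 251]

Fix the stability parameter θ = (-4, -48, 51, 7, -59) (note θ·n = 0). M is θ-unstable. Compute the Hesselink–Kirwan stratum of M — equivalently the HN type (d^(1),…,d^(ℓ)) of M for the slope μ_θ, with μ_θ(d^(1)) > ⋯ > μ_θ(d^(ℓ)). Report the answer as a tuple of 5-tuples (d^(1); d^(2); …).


Interval decomposition of M: I[1,1], I[1,5], I[3,3], I[3,5], I[4,4].
HN type (ℓ=5): μ^(1)=51; μ^(2)=7; μ^(3)=-1/3; μ^(4)=-4; μ^(5)=-26

((0, 0, 1, 0, 0); (0, 0, 0, 1, 0); (0, 0, 2, 2, 2); (1, 0, 0, 0, 0); (1, 1, 0, 0, 0))


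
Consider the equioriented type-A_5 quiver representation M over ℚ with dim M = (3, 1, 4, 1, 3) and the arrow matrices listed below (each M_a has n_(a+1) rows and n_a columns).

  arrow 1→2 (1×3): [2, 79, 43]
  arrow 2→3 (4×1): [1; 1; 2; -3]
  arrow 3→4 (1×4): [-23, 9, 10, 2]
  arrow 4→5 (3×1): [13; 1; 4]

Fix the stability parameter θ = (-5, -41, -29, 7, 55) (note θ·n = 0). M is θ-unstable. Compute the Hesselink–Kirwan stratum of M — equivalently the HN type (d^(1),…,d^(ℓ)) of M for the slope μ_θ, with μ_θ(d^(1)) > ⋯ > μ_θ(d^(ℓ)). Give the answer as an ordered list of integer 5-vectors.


Interval decomposition of M: I[1,1]^2, I[1,3], I[3,3]^2, I[3,5], I[5,5]^2.
HN type (ℓ=5): μ^(1)=55; μ^(2)=7; μ^(3)=-5; μ^(4)=-25; μ^(5)=-29

((0, 0, 0, 0, 3); (0, 0, 0, 1, 0); (2, 0, 0, 0, 0); (1, 1, 1, 0, 0); (0, 0, 3, 0, 0))


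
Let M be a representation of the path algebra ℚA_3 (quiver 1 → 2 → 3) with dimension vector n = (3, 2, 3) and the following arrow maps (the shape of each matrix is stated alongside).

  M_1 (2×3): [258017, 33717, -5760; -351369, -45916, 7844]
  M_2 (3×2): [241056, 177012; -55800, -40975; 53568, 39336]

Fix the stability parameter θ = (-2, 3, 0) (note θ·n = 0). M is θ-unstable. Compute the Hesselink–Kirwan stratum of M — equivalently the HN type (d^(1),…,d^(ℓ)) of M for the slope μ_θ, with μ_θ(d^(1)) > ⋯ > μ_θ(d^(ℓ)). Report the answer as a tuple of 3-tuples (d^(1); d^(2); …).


Interval decomposition of M: I[1,1], I[1,2], I[1,3], I[3,3]^2.
HN type (ℓ=4): μ^(1)=3; μ^(2)=3/2; μ^(3)=0; μ^(4)=-2

((0, 1, 0); (0, 1, 1); (0, 0, 2); (3, 0, 0))


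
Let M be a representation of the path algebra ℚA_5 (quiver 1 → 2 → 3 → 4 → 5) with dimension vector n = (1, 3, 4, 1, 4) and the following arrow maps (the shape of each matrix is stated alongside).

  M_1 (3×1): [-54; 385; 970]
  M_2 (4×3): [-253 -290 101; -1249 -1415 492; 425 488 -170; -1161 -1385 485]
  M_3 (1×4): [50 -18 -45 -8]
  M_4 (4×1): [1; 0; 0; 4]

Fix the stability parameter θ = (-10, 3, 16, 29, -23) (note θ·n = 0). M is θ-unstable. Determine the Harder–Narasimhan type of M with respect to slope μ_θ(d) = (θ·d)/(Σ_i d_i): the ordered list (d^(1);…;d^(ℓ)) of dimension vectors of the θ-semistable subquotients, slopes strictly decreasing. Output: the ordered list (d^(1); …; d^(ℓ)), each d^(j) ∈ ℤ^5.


Barcode: M ≅ I[1,3], I[2,3], I[2,5], I[3,3], I[5,5]^3. HN layers by μ_θ (5 steps, strictly decreasing):
  μ^(1)=16; μ^(2)=22/3; μ^(3)=3; μ^(4)=-10; μ^(5)=-23

((0, 0, 3, 0, 0); (0, 0, 1, 1, 1); (0, 3, 0, 0, 0); (1, 0, 0, 0, 0); (0, 0, 0, 0, 3))


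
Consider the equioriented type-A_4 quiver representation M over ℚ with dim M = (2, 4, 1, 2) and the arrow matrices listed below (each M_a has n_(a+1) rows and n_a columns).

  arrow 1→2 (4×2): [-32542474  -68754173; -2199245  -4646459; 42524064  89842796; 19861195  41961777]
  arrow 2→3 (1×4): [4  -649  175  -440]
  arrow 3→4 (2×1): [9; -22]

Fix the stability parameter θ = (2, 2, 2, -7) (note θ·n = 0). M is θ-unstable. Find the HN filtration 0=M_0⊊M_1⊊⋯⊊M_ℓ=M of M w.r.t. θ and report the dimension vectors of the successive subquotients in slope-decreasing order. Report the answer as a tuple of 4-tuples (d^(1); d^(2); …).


Barcode: M ≅ I[1,2], I[1,4], I[2,2]^2, I[4,4]. HN layers by μ_θ (3 steps, strictly decreasing):
  μ^(1)=2; μ^(2)=-1/4; μ^(3)=-7

((1, 3, 0, 0); (1, 1, 1, 1); (0, 0, 0, 1))


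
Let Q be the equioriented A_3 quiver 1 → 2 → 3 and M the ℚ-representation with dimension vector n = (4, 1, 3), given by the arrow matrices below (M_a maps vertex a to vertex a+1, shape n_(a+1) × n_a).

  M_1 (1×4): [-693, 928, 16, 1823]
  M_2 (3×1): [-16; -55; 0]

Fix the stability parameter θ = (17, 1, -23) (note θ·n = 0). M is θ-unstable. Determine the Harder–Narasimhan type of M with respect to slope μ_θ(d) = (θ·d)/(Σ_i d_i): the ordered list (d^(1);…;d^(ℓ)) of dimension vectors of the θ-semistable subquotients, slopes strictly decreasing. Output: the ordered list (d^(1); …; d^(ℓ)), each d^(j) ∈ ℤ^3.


Barcode: M ≅ I[1,1]^3, I[1,3], I[3,3]^2. HN layers by μ_θ (3 steps, strictly decreasing):
  μ^(1)=17; μ^(2)=-5/3; μ^(3)=-23

((3, 0, 0); (1, 1, 1); (0, 0, 2))


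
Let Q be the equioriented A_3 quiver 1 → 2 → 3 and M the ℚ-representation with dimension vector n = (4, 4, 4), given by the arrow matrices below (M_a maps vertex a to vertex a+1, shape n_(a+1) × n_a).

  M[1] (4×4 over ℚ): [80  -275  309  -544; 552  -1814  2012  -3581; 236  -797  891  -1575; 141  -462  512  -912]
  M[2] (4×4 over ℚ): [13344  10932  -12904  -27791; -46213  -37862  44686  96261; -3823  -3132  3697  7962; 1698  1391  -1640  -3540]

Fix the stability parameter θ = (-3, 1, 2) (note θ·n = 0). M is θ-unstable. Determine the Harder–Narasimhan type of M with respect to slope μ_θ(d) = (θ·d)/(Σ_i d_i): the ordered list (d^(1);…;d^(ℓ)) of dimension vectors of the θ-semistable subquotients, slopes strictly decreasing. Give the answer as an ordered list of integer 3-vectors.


Interval decomposition of M: I[1,3]^4.
HN type (ℓ=3): μ^(1)=2; μ^(2)=1; μ^(3)=-3

((0, 0, 4); (0, 4, 0); (4, 0, 0))


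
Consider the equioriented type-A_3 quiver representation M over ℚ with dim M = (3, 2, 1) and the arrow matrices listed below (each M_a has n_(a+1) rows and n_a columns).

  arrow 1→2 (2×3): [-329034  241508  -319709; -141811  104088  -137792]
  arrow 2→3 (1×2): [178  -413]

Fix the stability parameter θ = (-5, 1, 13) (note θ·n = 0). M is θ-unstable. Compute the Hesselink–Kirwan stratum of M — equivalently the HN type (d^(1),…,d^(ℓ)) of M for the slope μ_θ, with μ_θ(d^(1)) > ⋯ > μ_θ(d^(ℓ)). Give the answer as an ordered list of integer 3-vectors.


Barcode: M ≅ I[1,1], I[1,2], I[1,3]. HN layers by μ_θ (3 steps, strictly decreasing):
  μ^(1)=13; μ^(2)=1; μ^(3)=-5

((0, 0, 1); (0, 2, 0); (3, 0, 0))


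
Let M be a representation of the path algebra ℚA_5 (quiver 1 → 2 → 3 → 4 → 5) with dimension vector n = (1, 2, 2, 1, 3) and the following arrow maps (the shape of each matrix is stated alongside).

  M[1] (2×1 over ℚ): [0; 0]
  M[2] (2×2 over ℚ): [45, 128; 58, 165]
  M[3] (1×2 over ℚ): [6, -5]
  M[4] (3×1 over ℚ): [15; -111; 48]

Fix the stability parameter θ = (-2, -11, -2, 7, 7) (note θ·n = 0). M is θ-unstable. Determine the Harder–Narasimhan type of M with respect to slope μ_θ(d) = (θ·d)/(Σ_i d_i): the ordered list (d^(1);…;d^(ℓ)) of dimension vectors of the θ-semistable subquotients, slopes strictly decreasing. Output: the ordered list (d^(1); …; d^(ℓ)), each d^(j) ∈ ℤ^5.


Barcode: M ≅ I[1,1], I[2,3], I[2,5], I[5,5]^2. HN layers by μ_θ (3 steps, strictly decreasing):
  μ^(1)=7; μ^(2)=-2; μ^(3)=-11

((0, 0, 0, 1, 3); (1, 0, 2, 0, 0); (0, 2, 0, 0, 0))


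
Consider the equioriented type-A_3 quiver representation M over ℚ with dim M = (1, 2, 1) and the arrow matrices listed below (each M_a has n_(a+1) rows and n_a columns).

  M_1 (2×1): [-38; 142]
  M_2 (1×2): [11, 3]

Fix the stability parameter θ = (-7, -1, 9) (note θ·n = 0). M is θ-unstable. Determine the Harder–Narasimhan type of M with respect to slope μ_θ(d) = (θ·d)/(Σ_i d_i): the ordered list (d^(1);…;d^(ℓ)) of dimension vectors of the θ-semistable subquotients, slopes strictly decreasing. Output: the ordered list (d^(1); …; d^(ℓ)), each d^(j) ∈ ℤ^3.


Barcode: M ≅ I[1,3], I[2,2]. HN layers by μ_θ (3 steps, strictly decreasing):
  μ^(1)=9; μ^(2)=-1; μ^(3)=-7

((0, 0, 1); (0, 2, 0); (1, 0, 0))


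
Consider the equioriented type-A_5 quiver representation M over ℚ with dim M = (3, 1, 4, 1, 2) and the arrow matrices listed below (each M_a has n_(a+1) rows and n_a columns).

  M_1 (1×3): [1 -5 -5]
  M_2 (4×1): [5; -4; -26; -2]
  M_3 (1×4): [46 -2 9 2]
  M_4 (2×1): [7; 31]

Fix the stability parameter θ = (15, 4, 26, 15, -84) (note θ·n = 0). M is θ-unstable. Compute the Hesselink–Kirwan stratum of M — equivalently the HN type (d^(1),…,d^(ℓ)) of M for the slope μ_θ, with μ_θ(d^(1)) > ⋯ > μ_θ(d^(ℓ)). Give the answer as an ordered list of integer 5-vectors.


Via rank(M_{q-1}∘⋯∘M_p): M ≅ I[1,1]^2, I[1,3], I[3,3]^2, I[3,5], I[5,5].
μ_θ-semistable layers: μ^(1)=26; μ^(2)=15; μ^(3)=19/2; μ^(4)=-43/3; μ^(5)=-84

((0, 0, 3, 0, 0); (2, 0, 0, 0, 0); (1, 1, 0, 0, 0); (0, 0, 1, 1, 1); (0, 0, 0, 0, 1))


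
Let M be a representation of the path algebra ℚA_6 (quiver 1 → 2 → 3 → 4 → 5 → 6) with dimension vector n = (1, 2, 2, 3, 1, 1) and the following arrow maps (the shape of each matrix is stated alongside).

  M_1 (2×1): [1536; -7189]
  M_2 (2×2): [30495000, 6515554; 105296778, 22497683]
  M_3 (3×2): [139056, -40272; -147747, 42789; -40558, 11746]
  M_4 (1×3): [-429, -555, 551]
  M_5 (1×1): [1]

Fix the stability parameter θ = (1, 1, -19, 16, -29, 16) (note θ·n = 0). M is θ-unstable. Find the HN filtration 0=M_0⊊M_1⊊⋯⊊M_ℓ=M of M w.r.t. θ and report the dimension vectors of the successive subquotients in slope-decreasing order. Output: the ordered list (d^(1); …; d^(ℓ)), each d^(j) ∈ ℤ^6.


Barcode: M ≅ I[1,6], I[2,3], I[4,4]^2. HN layers by μ_θ (3 steps, strictly decreasing):
  μ^(1)=16; μ^(2)=-6; μ^(3)=-9

((0, 0, 0, 2, 0, 1); (1, 1, 1, 1, 1, 0); (0, 1, 1, 0, 0, 0))


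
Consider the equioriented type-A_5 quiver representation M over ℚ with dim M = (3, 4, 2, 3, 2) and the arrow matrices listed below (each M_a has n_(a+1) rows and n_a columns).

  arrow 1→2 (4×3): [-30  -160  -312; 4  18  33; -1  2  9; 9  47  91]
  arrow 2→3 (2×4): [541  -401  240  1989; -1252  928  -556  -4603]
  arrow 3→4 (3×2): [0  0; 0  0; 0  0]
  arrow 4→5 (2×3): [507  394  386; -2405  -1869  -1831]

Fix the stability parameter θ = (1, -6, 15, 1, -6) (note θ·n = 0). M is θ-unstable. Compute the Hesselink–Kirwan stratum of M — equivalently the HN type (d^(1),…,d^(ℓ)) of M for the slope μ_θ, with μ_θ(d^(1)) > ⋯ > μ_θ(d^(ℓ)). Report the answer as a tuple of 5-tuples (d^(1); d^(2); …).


Interval decomposition of M: I[1,2], I[1,3]^2, I[2,2], I[4,4], I[4,5]^2.
HN type (ℓ=4): μ^(1)=15; μ^(2)=1; μ^(3)=-5/2; μ^(4)=-6

((0, 0, 2, 0, 0); (0, 0, 0, 1, 0); (3, 3, 0, 2, 2); (0, 1, 0, 0, 0))


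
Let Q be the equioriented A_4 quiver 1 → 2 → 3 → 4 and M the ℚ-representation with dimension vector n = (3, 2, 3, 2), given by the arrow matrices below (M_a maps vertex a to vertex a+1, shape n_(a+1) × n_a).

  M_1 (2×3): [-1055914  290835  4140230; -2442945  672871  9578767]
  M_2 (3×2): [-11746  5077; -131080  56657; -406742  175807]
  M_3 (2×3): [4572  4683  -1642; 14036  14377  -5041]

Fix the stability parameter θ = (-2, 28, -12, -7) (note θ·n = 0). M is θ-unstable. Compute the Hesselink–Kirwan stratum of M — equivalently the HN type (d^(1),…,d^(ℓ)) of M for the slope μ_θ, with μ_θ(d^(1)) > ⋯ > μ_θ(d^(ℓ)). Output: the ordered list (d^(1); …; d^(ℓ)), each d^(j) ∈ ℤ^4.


Barcode: M ≅ I[1,1], I[1,4]^2, I[3,3]. HN layers by μ_θ (3 steps, strictly decreasing):
  μ^(1)=3; μ^(2)=-2; μ^(3)=-12

((0, 2, 2, 2); (3, 0, 0, 0); (0, 0, 1, 0))


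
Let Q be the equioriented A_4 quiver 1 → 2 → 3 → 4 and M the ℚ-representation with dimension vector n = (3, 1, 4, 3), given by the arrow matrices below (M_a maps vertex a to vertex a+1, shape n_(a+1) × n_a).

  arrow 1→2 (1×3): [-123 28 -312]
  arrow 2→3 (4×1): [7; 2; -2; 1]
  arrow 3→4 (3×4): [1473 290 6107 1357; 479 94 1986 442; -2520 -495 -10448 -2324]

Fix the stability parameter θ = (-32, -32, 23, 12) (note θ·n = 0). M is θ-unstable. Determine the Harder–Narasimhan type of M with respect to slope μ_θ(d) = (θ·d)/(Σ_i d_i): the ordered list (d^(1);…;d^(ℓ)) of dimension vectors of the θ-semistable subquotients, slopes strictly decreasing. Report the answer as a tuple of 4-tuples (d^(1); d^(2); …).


Via rank(M_{q-1}∘⋯∘M_p): M ≅ I[1,1]^2, I[1,4], I[3,3], I[3,4]^2.
μ_θ-semistable layers: μ^(1)=23; μ^(2)=35/2; μ^(3)=-32

((0, 0, 1, 0); (0, 0, 3, 3); (3, 1, 0, 0))


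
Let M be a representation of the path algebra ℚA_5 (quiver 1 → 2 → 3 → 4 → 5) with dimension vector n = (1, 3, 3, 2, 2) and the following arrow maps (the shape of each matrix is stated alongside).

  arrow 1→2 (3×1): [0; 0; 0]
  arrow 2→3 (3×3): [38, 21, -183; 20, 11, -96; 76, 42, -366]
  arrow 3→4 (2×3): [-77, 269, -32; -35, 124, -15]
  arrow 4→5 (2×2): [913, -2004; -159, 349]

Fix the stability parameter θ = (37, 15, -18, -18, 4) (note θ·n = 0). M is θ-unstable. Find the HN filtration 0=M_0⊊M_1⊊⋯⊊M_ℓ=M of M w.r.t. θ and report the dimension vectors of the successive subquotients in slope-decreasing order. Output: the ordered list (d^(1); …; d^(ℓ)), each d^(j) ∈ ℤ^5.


Interval decomposition of M: I[1,1], I[2,2], I[2,5]^2, I[3,3].
HN type (ℓ=5): μ^(1)=37; μ^(2)=15; μ^(3)=4; μ^(4)=-7; μ^(5)=-18

((1, 0, 0, 0, 0); (0, 1, 0, 0, 0); (0, 0, 0, 0, 2); (0, 2, 2, 2, 0); (0, 0, 1, 0, 0))


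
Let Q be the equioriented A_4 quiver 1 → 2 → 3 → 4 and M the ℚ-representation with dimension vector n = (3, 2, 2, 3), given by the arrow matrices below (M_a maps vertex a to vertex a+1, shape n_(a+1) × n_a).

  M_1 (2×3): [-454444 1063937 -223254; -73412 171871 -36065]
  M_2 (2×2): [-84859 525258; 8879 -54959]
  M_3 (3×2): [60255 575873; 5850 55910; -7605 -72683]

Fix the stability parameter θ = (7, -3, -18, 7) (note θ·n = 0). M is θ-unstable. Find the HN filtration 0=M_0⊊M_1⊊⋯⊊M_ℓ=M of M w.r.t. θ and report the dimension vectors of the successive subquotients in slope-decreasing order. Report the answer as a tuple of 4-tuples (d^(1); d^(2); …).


Interval decomposition of M: I[1,1], I[1,3], I[1,4], I[4,4]^2.
HN type (ℓ=2): μ^(1)=7; μ^(2)=-14/3

((1, 0, 0, 3); (2, 2, 2, 0))


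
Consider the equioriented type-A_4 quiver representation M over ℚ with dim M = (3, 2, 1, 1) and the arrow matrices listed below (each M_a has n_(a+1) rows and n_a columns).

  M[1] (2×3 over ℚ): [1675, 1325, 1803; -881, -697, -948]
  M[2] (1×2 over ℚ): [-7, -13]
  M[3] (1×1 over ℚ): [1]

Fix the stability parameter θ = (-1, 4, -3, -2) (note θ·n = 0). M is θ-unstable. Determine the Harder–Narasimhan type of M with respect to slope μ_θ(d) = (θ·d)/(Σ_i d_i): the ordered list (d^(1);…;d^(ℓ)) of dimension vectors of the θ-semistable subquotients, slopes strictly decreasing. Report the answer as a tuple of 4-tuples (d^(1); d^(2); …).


Interval decomposition of M: I[1,1], I[1,2], I[1,4].
HN type (ℓ=3): μ^(1)=4; μ^(2)=-1/3; μ^(3)=-1

((0, 1, 0, 0); (0, 1, 1, 1); (3, 0, 0, 0))


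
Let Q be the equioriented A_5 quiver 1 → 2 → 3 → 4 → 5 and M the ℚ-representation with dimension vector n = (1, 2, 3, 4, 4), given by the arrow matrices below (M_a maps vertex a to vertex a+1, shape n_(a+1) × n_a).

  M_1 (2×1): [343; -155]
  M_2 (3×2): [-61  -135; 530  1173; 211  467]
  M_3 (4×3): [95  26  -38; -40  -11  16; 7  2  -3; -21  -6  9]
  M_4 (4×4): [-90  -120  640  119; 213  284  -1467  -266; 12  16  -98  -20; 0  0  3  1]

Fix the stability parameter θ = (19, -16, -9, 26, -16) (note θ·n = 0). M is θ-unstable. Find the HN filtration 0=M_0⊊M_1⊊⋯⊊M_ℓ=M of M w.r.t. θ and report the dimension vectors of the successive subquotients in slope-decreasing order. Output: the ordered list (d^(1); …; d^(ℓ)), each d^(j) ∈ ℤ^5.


Via rank(M_{q-1}∘⋯∘M_p): M ≅ I[1,4], I[2,5], I[3,5], I[4,5], I[5,5].
μ_θ-semistable layers: μ^(1)=26; μ^(2)=5; μ^(3)=-2; μ^(4)=-9; μ^(5)=-16

((0, 0, 0, 1, 0); (0, 0, 0, 3, 3); (1, 1, 1, 0, 0); (0, 0, 2, 0, 0); (0, 1, 0, 0, 1))


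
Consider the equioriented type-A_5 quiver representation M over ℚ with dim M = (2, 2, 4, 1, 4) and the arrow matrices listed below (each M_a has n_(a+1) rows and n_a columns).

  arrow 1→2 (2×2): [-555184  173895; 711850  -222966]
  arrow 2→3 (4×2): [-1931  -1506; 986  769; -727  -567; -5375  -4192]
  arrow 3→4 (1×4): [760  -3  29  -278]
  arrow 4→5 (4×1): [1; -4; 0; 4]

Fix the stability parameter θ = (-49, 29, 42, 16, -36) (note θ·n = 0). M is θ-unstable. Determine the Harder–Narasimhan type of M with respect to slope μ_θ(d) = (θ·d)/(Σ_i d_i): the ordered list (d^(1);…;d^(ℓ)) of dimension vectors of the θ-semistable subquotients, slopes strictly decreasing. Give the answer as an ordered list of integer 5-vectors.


Interval decomposition of M: I[1,3], I[1,5], I[3,3]^2, I[5,5]^3.
HN type (ℓ=5): μ^(1)=42; μ^(2)=29; μ^(3)=51/4; μ^(4)=-36; μ^(5)=-49

((0, 0, 3, 0, 0); (0, 1, 0, 0, 0); (0, 1, 1, 1, 1); (0, 0, 0, 0, 3); (2, 0, 0, 0, 0))


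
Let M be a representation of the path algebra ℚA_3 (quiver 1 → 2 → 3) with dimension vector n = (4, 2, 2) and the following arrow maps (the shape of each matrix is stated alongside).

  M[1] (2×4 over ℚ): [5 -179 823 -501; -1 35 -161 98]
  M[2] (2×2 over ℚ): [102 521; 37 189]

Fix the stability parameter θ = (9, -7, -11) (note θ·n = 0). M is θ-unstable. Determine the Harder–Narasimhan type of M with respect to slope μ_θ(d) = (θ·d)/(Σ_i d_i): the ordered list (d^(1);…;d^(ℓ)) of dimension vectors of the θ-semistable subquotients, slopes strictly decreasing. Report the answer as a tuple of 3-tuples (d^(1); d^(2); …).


Interval decomposition of M: I[1,1]^2, I[1,3]^2.
HN type (ℓ=2): μ^(1)=9; μ^(2)=-3

((2, 0, 0); (2, 2, 2))


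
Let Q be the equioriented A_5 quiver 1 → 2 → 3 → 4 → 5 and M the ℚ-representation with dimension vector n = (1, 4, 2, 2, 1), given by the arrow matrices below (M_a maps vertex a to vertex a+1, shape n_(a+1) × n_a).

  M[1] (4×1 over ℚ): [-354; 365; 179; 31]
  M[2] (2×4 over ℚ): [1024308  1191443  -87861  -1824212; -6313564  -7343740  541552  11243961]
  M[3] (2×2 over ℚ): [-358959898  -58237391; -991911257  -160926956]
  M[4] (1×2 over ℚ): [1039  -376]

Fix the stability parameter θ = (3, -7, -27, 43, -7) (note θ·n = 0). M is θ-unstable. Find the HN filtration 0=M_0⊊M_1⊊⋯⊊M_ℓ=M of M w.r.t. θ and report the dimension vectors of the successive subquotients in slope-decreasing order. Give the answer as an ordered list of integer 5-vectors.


Interval decomposition of M: I[1,5], I[2,2]^2, I[2,4].
HN type (ℓ=5): μ^(1)=43; μ^(2)=18; μ^(3)=-7; μ^(4)=-31/3; μ^(5)=-17

((0, 0, 0, 1, 0); (0, 0, 0, 1, 1); (0, 2, 0, 0, 0); (1, 1, 1, 0, 0); (0, 1, 1, 0, 0))


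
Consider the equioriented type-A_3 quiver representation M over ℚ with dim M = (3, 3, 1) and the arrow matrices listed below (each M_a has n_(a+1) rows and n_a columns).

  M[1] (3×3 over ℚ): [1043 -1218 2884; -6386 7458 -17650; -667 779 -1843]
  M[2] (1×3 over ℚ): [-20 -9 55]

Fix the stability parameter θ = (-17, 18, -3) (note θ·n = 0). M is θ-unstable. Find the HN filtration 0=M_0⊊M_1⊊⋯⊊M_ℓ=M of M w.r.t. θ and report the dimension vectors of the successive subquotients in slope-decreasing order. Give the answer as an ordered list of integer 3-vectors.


Barcode: M ≅ I[1,1], I[1,2], I[1,3], I[2,2]. HN layers by μ_θ (3 steps, strictly decreasing):
  μ^(1)=18; μ^(2)=15/2; μ^(3)=-17

((0, 2, 0); (0, 1, 1); (3, 0, 0))


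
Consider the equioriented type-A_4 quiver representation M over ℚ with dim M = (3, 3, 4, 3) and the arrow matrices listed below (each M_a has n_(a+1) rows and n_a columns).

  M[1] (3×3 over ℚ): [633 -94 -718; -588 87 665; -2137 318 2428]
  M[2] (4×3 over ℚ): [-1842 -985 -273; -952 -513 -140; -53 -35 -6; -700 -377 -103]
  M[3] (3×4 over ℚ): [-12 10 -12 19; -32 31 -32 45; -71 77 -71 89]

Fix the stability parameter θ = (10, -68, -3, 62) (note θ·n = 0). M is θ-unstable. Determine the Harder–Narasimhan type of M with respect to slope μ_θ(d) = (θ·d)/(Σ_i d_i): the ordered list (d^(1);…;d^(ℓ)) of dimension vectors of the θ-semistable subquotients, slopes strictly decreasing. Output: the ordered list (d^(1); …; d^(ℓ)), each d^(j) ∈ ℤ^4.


Interval decomposition of M: I[1,4]^3, I[3,3].
HN type (ℓ=3): μ^(1)=62; μ^(2)=-3; μ^(3)=-29

((0, 0, 0, 3); (0, 0, 4, 0); (3, 3, 0, 0))


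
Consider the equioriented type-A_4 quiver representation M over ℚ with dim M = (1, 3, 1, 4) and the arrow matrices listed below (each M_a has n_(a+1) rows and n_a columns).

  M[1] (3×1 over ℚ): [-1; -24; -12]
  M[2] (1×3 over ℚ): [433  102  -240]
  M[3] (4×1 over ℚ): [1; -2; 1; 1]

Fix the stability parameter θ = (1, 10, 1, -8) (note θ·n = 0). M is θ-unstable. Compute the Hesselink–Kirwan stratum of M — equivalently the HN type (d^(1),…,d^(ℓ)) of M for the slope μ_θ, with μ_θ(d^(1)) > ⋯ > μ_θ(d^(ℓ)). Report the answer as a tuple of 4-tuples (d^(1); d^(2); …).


Interval decomposition of M: I[1,4], I[2,2]^2, I[4,4]^3.
HN type (ℓ=3): μ^(1)=10; μ^(2)=1; μ^(3)=-8

((0, 2, 0, 0); (1, 1, 1, 1); (0, 0, 0, 3))


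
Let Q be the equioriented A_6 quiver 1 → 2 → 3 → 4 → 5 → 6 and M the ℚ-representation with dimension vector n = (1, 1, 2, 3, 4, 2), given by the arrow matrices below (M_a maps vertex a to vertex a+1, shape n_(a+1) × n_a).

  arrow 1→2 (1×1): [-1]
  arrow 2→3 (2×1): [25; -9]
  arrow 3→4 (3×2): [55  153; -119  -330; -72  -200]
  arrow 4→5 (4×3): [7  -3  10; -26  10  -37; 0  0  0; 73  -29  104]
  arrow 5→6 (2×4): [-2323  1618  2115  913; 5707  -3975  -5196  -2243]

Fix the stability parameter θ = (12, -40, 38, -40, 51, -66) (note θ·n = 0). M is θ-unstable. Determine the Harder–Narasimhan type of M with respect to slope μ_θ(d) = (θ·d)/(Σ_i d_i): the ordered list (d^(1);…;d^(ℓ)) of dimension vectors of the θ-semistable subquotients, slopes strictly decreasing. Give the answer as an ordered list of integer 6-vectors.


Interval decomposition of M: I[1,5], I[3,4], I[4,6], I[5,5], I[5,6].
HN type (ℓ=5): μ^(1)=51; μ^(2)=-1; μ^(3)=-15/2; μ^(4)=-14; μ^(5)=-40

((0, 0, 0, 0, 2, 0); (0, 0, 2, 2, 0, 0); (0, 0, 0, 0, 2, 2); (1, 1, 0, 0, 0, 0); (0, 0, 0, 1, 0, 0))


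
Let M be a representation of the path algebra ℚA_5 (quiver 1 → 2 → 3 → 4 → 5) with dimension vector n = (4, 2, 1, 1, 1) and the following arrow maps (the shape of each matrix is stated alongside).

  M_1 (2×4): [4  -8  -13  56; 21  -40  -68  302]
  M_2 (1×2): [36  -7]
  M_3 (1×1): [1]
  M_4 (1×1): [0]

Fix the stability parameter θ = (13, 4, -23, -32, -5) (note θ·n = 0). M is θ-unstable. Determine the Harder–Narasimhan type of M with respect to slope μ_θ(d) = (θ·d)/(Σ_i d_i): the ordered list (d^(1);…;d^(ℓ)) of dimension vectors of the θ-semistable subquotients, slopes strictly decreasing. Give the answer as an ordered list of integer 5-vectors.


Barcode: M ≅ I[1,1]^2, I[1,2], I[1,4], I[5,5]. HN layers by μ_θ (4 steps, strictly decreasing):
  μ^(1)=13; μ^(2)=17/2; μ^(3)=-5; μ^(4)=-19/2

((2, 0, 0, 0, 0); (1, 1, 0, 0, 0); (0, 0, 0, 0, 1); (1, 1, 1, 1, 0))


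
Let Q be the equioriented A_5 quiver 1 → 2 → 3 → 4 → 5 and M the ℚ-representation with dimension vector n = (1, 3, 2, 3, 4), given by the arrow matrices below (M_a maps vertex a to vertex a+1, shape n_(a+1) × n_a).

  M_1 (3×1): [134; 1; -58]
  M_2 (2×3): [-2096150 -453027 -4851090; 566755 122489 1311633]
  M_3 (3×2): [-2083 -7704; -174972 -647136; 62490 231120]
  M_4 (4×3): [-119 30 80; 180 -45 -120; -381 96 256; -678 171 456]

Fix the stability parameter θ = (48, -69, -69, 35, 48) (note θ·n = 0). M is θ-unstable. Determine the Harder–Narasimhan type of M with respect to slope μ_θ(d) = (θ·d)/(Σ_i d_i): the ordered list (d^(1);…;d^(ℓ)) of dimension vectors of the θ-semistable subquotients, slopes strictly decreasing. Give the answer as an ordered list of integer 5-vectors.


Via rank(M_{q-1}∘⋯∘M_p): M ≅ I[1,5], I[2,2], I[2,3], I[4,4], I[4,5], I[5,5]^2.
μ_θ-semistable layers: μ^(1)=48; μ^(2)=35; μ^(3)=-30; μ^(4)=-69

((0, 0, 0, 0, 4); (0, 0, 0, 3, 0); (1, 1, 1, 0, 0); (0, 2, 1, 0, 0))


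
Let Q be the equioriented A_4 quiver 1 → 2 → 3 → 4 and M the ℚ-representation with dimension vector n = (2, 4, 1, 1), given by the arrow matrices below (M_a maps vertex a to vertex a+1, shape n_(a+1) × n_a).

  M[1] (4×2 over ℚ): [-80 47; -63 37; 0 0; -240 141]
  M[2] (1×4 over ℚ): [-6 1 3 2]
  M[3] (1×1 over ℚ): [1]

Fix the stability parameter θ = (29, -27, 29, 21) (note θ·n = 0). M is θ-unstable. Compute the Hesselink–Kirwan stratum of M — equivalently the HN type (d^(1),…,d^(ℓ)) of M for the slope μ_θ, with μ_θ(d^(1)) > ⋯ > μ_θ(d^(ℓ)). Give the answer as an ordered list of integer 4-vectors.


Interval decomposition of M: I[1,2], I[1,4], I[2,2]^2.
HN type (ℓ=3): μ^(1)=25; μ^(2)=1; μ^(3)=-27

((0, 0, 1, 1); (2, 2, 0, 0); (0, 2, 0, 0))


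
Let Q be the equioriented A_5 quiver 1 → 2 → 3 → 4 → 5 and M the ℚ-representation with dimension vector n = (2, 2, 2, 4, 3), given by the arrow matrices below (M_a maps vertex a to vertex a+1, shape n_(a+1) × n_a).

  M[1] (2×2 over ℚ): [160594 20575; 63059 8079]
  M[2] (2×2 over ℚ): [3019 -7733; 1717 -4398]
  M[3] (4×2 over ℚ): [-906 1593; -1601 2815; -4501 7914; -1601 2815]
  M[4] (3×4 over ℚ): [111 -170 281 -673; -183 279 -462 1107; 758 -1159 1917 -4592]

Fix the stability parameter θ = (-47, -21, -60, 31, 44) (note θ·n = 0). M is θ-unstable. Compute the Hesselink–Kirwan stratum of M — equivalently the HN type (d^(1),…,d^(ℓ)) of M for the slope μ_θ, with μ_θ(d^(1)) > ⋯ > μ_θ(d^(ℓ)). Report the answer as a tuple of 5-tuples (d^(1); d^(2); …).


Barcode: M ≅ I[1,4], I[1,5], I[4,4], I[4,5], I[5,5]. HN layers by μ_θ (4 steps, strictly decreasing):
  μ^(1)=44; μ^(2)=31; μ^(3)=-81/2; μ^(4)=-47

((0, 0, 0, 0, 3); (0, 0, 0, 4, 0); (0, 2, 2, 0, 0); (2, 0, 0, 0, 0))


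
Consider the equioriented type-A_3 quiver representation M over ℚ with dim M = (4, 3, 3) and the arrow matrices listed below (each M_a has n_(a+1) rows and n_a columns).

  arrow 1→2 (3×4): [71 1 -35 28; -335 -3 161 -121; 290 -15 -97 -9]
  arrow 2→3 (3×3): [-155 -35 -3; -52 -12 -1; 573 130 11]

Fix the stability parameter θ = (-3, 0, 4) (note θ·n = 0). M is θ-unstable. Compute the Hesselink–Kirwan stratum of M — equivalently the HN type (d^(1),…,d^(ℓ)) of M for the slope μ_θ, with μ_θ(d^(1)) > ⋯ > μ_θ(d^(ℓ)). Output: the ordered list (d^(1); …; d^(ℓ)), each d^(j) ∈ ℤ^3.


Barcode: M ≅ I[1,1], I[1,3]^3. HN layers by μ_θ (3 steps, strictly decreasing):
  μ^(1)=4; μ^(2)=0; μ^(3)=-3

((0, 0, 3); (0, 3, 0); (4, 0, 0))


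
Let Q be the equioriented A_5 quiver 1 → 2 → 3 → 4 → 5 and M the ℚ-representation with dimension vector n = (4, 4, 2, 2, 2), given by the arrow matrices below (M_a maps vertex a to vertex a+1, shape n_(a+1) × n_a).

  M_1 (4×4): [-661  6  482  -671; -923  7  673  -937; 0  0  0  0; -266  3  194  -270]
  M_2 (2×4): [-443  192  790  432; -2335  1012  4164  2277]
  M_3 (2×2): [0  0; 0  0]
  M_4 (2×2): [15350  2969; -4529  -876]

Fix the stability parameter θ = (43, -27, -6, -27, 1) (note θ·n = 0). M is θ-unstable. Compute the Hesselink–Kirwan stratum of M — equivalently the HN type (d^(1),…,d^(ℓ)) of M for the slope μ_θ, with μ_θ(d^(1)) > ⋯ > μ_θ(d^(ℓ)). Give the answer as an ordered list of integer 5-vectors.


Via rank(M_{q-1}∘⋯∘M_p): M ≅ I[1,1], I[1,2], I[1,3]^2, I[2,2], I[4,5]^2.
μ_θ-semistable layers: μ^(1)=43; μ^(2)=8; μ^(3)=10/3; μ^(4)=1; μ^(5)=-27

((1, 0, 0, 0, 0); (1, 1, 0, 0, 0); (2, 2, 2, 0, 0); (0, 0, 0, 0, 2); (0, 1, 0, 2, 0))


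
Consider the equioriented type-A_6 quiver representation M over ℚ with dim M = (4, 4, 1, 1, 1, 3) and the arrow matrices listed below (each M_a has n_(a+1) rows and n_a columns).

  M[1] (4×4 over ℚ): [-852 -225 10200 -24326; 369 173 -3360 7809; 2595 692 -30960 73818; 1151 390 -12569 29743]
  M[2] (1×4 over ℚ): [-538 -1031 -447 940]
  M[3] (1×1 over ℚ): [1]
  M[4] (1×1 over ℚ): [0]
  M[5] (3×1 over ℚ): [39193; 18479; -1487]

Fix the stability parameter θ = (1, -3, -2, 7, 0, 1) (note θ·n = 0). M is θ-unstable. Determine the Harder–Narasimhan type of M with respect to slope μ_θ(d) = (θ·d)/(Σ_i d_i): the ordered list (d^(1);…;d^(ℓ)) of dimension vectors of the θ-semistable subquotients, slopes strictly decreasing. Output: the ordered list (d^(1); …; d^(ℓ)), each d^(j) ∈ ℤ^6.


Barcode: M ≅ I[1,2]^3, I[1,4], I[5,6], I[6,6]^2. HN layers by μ_θ (5 steps, strictly decreasing):
  μ^(1)=7; μ^(2)=1; μ^(3)=0; μ^(4)=-1; μ^(5)=-4/3

((0, 0, 0, 1, 0, 0); (0, 0, 0, 0, 0, 3); (0, 0, 0, 0, 1, 0); (3, 3, 0, 0, 0, 0); (1, 1, 1, 0, 0, 0))


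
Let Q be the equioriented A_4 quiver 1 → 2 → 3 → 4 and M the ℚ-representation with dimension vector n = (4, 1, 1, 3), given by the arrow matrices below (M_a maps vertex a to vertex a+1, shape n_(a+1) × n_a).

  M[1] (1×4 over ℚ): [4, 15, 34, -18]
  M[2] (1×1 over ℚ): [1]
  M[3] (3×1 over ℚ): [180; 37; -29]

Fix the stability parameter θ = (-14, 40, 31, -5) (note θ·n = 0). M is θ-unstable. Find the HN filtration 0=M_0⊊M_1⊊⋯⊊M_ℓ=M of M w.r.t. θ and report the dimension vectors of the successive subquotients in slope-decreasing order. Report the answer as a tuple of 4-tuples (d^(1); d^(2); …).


Via rank(M_{q-1}∘⋯∘M_p): M ≅ I[1,1]^3, I[1,4], I[4,4]^2.
μ_θ-semistable layers: μ^(1)=22; μ^(2)=-5; μ^(3)=-14

((0, 1, 1, 1); (0, 0, 0, 2); (4, 0, 0, 0))


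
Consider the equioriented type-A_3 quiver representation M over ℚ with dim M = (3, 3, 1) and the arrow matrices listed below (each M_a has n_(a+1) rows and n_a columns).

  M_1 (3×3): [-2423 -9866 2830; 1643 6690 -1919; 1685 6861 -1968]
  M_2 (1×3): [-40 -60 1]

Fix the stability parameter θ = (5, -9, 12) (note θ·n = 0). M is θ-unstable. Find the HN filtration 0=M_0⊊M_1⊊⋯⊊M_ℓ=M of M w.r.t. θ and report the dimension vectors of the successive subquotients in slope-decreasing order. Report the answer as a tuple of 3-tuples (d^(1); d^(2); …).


Barcode: M ≅ I[1,2]^2, I[1,3]. HN layers by μ_θ (2 steps, strictly decreasing):
  μ^(1)=12; μ^(2)=-2

((0, 0, 1); (3, 3, 0))


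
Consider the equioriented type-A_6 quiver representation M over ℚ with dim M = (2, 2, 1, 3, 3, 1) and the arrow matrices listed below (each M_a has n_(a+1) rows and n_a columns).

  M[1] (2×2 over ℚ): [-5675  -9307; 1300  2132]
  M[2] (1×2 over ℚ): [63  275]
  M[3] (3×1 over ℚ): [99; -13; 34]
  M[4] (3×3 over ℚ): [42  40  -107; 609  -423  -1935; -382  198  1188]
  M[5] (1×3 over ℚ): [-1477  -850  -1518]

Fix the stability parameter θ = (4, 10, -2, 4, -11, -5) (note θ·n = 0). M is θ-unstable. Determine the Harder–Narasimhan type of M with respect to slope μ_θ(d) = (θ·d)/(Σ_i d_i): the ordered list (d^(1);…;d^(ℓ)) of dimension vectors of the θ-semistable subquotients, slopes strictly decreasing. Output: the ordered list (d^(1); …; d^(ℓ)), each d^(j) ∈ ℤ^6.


Via rank(M_{q-1}∘⋯∘M_p): M ≅ I[1,1], I[1,4], I[2,2], I[4,5], I[4,6], I[5,5].
μ_θ-semistable layers: μ^(1)=10; μ^(2)=4; μ^(3)=-7/2; μ^(4)=-4; μ^(5)=-11

((0, 1, 0, 0, 0, 0); (2, 1, 1, 1, 0, 0); (0, 0, 0, 1, 1, 0); (0, 0, 0, 1, 1, 1); (0, 0, 0, 0, 1, 0))


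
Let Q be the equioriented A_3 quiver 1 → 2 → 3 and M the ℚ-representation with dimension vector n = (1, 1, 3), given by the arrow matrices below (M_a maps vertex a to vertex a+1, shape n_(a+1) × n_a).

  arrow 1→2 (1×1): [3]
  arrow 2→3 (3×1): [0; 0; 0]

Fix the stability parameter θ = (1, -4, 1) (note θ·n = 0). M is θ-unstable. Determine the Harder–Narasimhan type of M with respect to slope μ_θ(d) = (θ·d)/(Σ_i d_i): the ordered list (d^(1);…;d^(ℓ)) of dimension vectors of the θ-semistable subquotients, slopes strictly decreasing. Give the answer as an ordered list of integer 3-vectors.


Interval decomposition of M: I[1,2], I[3,3]^3.
HN type (ℓ=2): μ^(1)=1; μ^(2)=-3/2

((0, 0, 3); (1, 1, 0))


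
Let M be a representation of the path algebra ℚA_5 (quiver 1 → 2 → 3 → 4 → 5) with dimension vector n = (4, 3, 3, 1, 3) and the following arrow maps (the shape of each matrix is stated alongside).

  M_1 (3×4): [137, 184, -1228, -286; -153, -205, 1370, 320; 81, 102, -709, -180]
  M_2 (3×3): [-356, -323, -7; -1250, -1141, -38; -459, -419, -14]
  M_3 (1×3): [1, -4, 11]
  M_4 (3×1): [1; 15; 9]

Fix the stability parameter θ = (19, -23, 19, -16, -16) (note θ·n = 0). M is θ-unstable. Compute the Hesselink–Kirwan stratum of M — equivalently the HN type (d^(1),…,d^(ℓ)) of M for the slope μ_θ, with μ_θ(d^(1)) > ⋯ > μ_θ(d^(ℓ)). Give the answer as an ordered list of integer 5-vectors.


Interval decomposition of M: I[1,1], I[1,3]^2, I[1,5], I[5,5]^2.
HN type (ℓ=4): μ^(1)=19; μ^(2)=-2; μ^(3)=-17/5; μ^(4)=-16

((1, 0, 2, 0, 0); (2, 2, 0, 0, 0); (1, 1, 1, 1, 1); (0, 0, 0, 0, 2))


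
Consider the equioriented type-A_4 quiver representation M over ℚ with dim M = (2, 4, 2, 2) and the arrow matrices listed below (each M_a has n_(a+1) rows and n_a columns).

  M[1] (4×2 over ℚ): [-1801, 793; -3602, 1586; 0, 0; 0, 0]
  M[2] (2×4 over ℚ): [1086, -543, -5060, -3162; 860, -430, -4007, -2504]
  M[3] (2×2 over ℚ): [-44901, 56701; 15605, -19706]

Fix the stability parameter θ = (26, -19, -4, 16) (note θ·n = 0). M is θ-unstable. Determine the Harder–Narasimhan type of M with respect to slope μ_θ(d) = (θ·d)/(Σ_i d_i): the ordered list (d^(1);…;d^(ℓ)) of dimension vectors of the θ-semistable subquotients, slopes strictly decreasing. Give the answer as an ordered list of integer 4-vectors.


Via rank(M_{q-1}∘⋯∘M_p): M ≅ I[1,1], I[1,2], I[2,2], I[2,4]^2.
μ_θ-semistable layers: μ^(1)=26; μ^(2)=16; μ^(3)=7/2; μ^(4)=-4; μ^(5)=-19

((1, 0, 0, 0); (0, 0, 0, 2); (1, 1, 0, 0); (0, 0, 2, 0); (0, 3, 0, 0))


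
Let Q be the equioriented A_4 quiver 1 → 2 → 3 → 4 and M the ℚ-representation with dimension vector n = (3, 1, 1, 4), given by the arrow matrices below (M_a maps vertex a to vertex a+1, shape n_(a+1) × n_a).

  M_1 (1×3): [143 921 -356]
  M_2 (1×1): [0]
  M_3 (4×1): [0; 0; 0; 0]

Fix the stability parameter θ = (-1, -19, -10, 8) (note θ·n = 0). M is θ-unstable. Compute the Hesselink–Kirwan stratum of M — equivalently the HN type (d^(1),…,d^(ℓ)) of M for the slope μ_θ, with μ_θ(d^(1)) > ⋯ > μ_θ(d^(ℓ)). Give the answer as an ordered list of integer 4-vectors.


Via rank(M_{q-1}∘⋯∘M_p): M ≅ I[1,1]^2, I[1,2], I[3,3], I[4,4]^4.
μ_θ-semistable layers: μ^(1)=8; μ^(2)=-1; μ^(3)=-10

((0, 0, 0, 4); (2, 0, 0, 0); (1, 1, 1, 0))


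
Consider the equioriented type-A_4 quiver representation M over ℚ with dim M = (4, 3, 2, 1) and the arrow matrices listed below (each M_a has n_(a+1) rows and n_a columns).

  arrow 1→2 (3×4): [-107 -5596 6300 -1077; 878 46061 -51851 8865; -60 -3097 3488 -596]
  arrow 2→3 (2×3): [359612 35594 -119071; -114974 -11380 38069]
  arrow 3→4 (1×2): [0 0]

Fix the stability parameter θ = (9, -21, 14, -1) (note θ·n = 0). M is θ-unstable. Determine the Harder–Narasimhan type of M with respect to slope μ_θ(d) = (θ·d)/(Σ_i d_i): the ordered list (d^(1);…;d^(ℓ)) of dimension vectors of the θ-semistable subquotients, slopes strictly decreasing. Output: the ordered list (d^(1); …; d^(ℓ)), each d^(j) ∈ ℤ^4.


Barcode: M ≅ I[1,1], I[1,2], I[1,3]^2, I[4,4]. HN layers by μ_θ (4 steps, strictly decreasing):
  μ^(1)=14; μ^(2)=9; μ^(3)=-1; μ^(4)=-6

((0, 0, 2, 0); (1, 0, 0, 0); (0, 0, 0, 1); (3, 3, 0, 0))
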